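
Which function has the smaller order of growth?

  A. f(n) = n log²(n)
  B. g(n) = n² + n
A

f(n) = n log²(n) is O(n log² n), while g(n) = n² + n is O(n²).
Since O(n log² n) grows slower than O(n²), f(n) is dominated.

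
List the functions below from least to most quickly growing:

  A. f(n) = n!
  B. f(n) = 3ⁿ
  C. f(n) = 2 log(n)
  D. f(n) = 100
D < C < B < A

Comparing growth rates:
D = 100 is O(1)
C = 2 log(n) is O(log n)
B = 3ⁿ is O(3ⁿ)
A = n! is O(n!)

Therefore, the order from slowest to fastest is: D < C < B < A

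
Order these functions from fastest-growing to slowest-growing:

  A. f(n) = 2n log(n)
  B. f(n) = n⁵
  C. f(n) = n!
C > B > A

Comparing growth rates:
C = n! is O(n!)
B = n⁵ is O(n⁵)
A = 2n log(n) is O(n log n)

Therefore, the order from fastest to slowest is: C > B > A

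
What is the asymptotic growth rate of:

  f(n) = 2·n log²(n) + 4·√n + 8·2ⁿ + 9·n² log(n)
Θ(2ⁿ)

Order the terms by growth rate: 4·√n ≺ 2·n log²(n) ≺ 9·n² log(n) ≺ 8·2ⁿ.
The fastest-growing term 8·2ⁿ dominates as n → ∞; dropping its constant factor gives Θ(2ⁿ).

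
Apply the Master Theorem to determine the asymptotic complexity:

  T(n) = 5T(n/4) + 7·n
Θ(n^log₄(5))

Master Theorem: a = 5, b = 4, f(n) = 7·n.
Compute the critical exponent d = log₄(5) = 1.161.
Compare f(n) = Θ(n) against n^d:
  k = 1 < d = 1.161, so f(n) = O(n^(d-ε)) — Case 1.
  The recursion cost dominates: T(n) = Θ(n^d) = Θ(n^log₄(5)).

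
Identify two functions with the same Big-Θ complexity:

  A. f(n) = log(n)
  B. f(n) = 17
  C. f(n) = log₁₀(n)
A and C

Examining each function:
  A. log(n) is O(log n)
  B. 17 is O(1)
  C. log₁₀(n) is O(log n)

Functions A and C both have the same complexity class.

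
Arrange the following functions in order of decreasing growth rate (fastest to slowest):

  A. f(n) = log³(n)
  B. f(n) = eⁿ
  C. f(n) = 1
B > A > C

Comparing growth rates:
B = eⁿ is O(eⁿ)
A = log³(n) is O(log³ n)
C = 1 is O(1)

Therefore, the order from fastest to slowest is: B > A > C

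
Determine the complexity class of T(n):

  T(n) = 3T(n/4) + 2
Θ(n^log₄(3))

Master Theorem: a = 3, b = 4, f(n) = 2.
Compute the critical exponent d = log₄(3) = 0.792.
Compare f(n) = Θ(1) against n^d:
  k = 0 < d = 0.792, so f(n) = O(n^(d-ε)) — Case 1.
  The recursion cost dominates: T(n) = Θ(n^d) = Θ(n^log₄(3)).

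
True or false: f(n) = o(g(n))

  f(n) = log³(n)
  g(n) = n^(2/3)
True

f(n) = log³(n) is O(log³ n), and g(n) = n^(2/3) is O(n^(2/3)).
Since O(log³ n) grows strictly slower than O(n^(2/3)), f(n) = o(g(n)) is true.
This means lim(n→∞) f(n)/g(n) = 0.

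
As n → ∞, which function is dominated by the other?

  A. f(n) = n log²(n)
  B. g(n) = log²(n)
B

f(n) = n log²(n) is O(n log² n), while g(n) = log²(n) is O(log² n).
Since O(log² n) grows slower than O(n log² n), g(n) is dominated.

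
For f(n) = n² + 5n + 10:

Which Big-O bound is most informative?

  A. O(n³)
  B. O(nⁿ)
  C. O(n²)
C

f(n) = n² + 5n + 10 is O(n²).
All listed options are valid Big-O bounds (upper bounds),
but O(n²) is the tightest (smallest valid bound).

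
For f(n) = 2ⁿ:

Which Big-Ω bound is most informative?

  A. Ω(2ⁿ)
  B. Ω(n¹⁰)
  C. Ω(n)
A

f(n) = 2ⁿ is Ω(2ⁿ).
All listed options are valid Big-Ω bounds (lower bounds),
but Ω(2ⁿ) is the tightest (largest valid bound).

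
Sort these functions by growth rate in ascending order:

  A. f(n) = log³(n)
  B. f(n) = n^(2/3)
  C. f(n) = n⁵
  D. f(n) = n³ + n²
A < B < D < C

Comparing growth rates:
A = log³(n) is O(log³ n)
B = n^(2/3) is O(n^(2/3))
D = n³ + n² is O(n³)
C = n⁵ is O(n⁵)

Therefore, the order from slowest to fastest is: A < B < D < C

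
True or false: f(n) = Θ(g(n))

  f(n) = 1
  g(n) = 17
True

f(n) = 1 and g(n) = 17 are both O(1).
Since they have the same asymptotic growth rate, f(n) = Θ(g(n)) is true.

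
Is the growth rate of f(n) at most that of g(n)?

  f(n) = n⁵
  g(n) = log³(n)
False

f(n) = n⁵ is O(n⁵), and g(n) = log³(n) is O(log³ n).
Since O(n⁵) grows faster than O(log³ n), f(n) = O(g(n)) is false.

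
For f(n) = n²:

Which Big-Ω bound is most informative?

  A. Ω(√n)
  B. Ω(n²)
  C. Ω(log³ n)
B

f(n) = n² is Ω(n²).
All listed options are valid Big-Ω bounds (lower bounds),
but Ω(n²) is the tightest (largest valid bound).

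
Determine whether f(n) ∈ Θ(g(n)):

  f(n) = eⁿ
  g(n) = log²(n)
False

f(n) = eⁿ is O(eⁿ), and g(n) = log²(n) is O(log² n).
Since they have different growth rates, f(n) = Θ(g(n)) is false.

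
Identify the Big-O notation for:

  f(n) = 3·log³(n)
O(log³ n)

The dominant term in 3·log³(n) is 3·log³(n), which is Θ(log³ n).
Constants are absorbed, so the tightest bound is O(log³ n).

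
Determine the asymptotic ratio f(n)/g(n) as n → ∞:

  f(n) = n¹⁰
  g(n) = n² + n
∞

Since n¹⁰ (O(n¹⁰)) grows faster than n² + n (O(n²)),
the ratio f(n)/g(n) → ∞ as n → ∞.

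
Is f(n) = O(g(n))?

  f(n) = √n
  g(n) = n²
True

f(n) = √n is O(√n), and g(n) = n² is O(n²).
Since O(√n) ⊆ O(n²) (f grows no faster than g), f(n) = O(g(n)) is true.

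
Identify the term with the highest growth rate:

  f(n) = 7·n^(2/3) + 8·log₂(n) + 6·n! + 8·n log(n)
6·n!

Looking at each term:
  - 7·n^(2/3) is O(n^(2/3))
  - 8·log₂(n) is O(log n)
  - 6·n! is O(n!)
  - 8·n log(n) is O(n log n)

The term 6·n! (O(n!)) grows fastest and dominates all others.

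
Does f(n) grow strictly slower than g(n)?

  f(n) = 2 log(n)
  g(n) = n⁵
True

f(n) = 2 log(n) is O(log n), and g(n) = n⁵ is O(n⁵).
Since O(log n) grows strictly slower than O(n⁵), f(n) = o(g(n)) is true.
This means lim(n→∞) f(n)/g(n) = 0.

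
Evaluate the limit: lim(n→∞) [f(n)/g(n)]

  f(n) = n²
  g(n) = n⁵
0

Since n² (O(n²)) grows slower than n⁵ (O(n⁵)),
the ratio f(n)/g(n) → 0 as n → ∞.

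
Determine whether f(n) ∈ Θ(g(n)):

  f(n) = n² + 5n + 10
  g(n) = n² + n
True

f(n) = n² + 5n + 10 and g(n) = n² + n are both O(n²).
Since they have the same asymptotic growth rate, f(n) = Θ(g(n)) is true.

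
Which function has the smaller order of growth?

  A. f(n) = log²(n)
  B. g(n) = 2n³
A

f(n) = log²(n) is O(log² n), while g(n) = 2n³ is O(n³).
Since O(log² n) grows slower than O(n³), f(n) is dominated.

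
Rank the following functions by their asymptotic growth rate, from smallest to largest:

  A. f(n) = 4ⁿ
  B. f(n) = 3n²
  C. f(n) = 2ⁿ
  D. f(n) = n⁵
B < D < C < A

Comparing growth rates:
B = 3n² is O(n²)
D = n⁵ is O(n⁵)
C = 2ⁿ is O(2ⁿ)
A = 4ⁿ is O(4ⁿ)

Therefore, the order from slowest to fastest is: B < D < C < A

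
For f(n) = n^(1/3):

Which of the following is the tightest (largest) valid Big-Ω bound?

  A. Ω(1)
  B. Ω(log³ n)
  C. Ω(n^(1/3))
C

f(n) = n^(1/3) is Ω(n^(1/3)).
All listed options are valid Big-Ω bounds (lower bounds),
but Ω(n^(1/3)) is the tightest (largest valid bound).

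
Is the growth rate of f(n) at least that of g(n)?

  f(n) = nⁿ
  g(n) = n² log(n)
True

f(n) = nⁿ is O(nⁿ), and g(n) = n² log(n) is O(n² log n).
Since O(nⁿ) grows at least as fast as O(n² log n), f(n) = Ω(g(n)) is true.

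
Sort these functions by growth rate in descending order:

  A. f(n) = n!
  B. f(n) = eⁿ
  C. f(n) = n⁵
A > B > C

Comparing growth rates:
A = n! is O(n!)
B = eⁿ is O(eⁿ)
C = n⁵ is O(n⁵)

Therefore, the order from fastest to slowest is: A > B > C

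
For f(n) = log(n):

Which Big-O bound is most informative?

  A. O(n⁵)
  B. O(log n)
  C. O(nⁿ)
B

f(n) = log(n) is O(log n).
All listed options are valid Big-O bounds (upper bounds),
but O(log n) is the tightest (smallest valid bound).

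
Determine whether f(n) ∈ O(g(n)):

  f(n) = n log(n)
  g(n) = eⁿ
True

f(n) = n log(n) is O(n log n), and g(n) = eⁿ is O(eⁿ).
Since O(n log n) ⊆ O(eⁿ) (f grows no faster than g), f(n) = O(g(n)) is true.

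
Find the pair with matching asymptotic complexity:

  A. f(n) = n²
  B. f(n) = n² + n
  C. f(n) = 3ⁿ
A and B

Examining each function:
  A. n² is O(n²)
  B. n² + n is O(n²)
  C. 3ⁿ is O(3ⁿ)

Functions A and B both have the same complexity class.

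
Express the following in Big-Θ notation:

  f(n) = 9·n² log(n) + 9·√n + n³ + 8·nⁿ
Θ(nⁿ)

Order the terms by growth rate: 9·√n ≺ 9·n² log(n) ≺ n³ ≺ 8·nⁿ.
The fastest-growing term 8·nⁿ dominates as n → ∞; dropping its constant factor gives Θ(nⁿ).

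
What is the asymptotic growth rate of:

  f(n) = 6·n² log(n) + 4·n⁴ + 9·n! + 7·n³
Θ(n!)

Order the terms by growth rate: 6·n² log(n) ≺ 7·n³ ≺ 4·n⁴ ≺ 9·n!.
The fastest-growing term 9·n! dominates as n → ∞; dropping its constant factor gives Θ(n!).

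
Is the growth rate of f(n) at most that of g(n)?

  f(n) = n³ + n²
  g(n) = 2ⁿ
True

f(n) = n³ + n² is O(n³), and g(n) = 2ⁿ is O(2ⁿ).
Since O(n³) ⊆ O(2ⁿ) (f grows no faster than g), f(n) = O(g(n)) is true.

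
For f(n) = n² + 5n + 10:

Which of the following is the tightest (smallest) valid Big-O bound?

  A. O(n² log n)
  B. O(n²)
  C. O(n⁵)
B

f(n) = n² + 5n + 10 is O(n²).
All listed options are valid Big-O bounds (upper bounds),
but O(n²) is the tightest (smallest valid bound).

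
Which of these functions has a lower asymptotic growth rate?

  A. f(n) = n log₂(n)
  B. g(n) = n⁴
A

f(n) = n log₂(n) is O(n log n), while g(n) = n⁴ is O(n⁴).
Since O(n log n) grows slower than O(n⁴), f(n) is dominated.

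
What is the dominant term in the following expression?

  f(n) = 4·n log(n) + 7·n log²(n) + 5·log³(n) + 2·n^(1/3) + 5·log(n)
7·n log²(n)

Looking at each term:
  - 4·n log(n) is O(n log n)
  - 7·n log²(n) is O(n log² n)
  - 5·log³(n) is O(log³ n)
  - 2·n^(1/3) is O(n^(1/3))
  - 5·log(n) is O(log n)

The term 7·n log²(n) (O(n log² n)) grows fastest and dominates all others.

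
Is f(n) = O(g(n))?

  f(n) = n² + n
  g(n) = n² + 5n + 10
True

f(n) = n² + n and g(n) = n² + 5n + 10 are both O(n²).
Big-O permits equal growth rates (f ≤ c·g for some c), so f(n) = O(g(n)) is true.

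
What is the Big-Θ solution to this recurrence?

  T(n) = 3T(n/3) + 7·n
Θ(n log n)

Master Theorem: a = 3, b = 3, f(n) = 7·n.
Compute the critical exponent d = log₃(3) = 1.
Compare f(n) = Θ(n) against n^d:
  k = 1 = d, so f(n) = Θ(n^d) — Case 2.
  Work is balanced across levels: T(n) = Θ(n^d log n) = Θ(n log n).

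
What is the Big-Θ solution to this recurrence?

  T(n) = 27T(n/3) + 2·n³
Θ(n³ log n)

Master Theorem: a = 27, b = 3, f(n) = 2·n³.
Compute the critical exponent d = log₃(27) = 3.
Compare f(n) = Θ(n³) against n^d:
  k = 3 = d, so f(n) = Θ(n^d) — Case 2.
  Work is balanced across levels: T(n) = Θ(n^d log n) = Θ(n³ log n).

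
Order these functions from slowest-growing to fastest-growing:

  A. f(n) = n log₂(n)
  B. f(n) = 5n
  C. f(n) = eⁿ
B < A < C

Comparing growth rates:
B = 5n is O(n)
A = n log₂(n) is O(n log n)
C = eⁿ is O(eⁿ)

Therefore, the order from slowest to fastest is: B < A < C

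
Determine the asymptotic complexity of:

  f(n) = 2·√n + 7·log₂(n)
O(√n)

The dominant term in 2·√n + 7·log₂(n) is 2·√n, which is Θ(√n).
Lower-order terms (7·log₂(n)) are asymptotically negligible.
Constants are absorbed, so the tightest bound is O(√n).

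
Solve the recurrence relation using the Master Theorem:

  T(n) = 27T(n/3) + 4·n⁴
Θ(n⁴)

Master Theorem: a = 27, b = 3, f(n) = 4·n⁴.
Compute the critical exponent d = log₃(27) = 3.
Compare f(n) = Θ(n⁴) against n^d:
  k = 4 > d = 3, so f(n) = Ω(n^(d+ε)) — Case 3.
  Regularity: a·(n/b)^4/n^4 = a/b^4 = 27/81 < 1 ✓.
  The top-level work dominates: T(n) = Θ(f(n)) = Θ(n⁴).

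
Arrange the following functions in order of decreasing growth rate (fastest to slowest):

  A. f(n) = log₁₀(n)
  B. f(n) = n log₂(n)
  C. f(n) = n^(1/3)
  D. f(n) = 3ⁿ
D > B > C > A

Comparing growth rates:
D = 3ⁿ is O(3ⁿ)
B = n log₂(n) is O(n log n)
C = n^(1/3) is O(n^(1/3))
A = log₁₀(n) is O(log n)

Therefore, the order from fastest to slowest is: D > B > C > A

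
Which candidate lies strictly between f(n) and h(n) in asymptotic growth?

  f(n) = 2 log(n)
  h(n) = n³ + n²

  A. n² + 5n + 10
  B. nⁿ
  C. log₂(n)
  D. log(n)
A

We need g(n) with 2 log(n) = o(g(n)) and g(n) = o(n³ + n²), i.e. O(log n) ≺ g ≺ O(n³).
Check each option:
  A. n² + 5n + 10 — O(n²) is strictly between O(log n) and O(n³) ✓
  B. nⁿ — O(nⁿ) does not grow strictly slower than h(n)
  C. log₂(n) — O(log n) does not grow strictly faster than f(n)
  D. log(n) — O(log n) does not grow strictly faster than f(n)

Only option A (n² + 5n + 10) lies strictly between.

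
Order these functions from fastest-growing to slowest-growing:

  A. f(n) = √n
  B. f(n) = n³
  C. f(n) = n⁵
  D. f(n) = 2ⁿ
D > C > B > A

Comparing growth rates:
D = 2ⁿ is O(2ⁿ)
C = n⁵ is O(n⁵)
B = n³ is O(n³)
A = √n is O(√n)

Therefore, the order from fastest to slowest is: D > C > B > A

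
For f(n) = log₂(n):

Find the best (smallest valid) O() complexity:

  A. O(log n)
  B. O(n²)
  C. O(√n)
A

f(n) = log₂(n) is O(log n).
All listed options are valid Big-O bounds (upper bounds),
but O(log n) is the tightest (smallest valid bound).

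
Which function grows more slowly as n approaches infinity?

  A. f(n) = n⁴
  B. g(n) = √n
B

f(n) = n⁴ is O(n⁴), while g(n) = √n is O(√n).
Since O(√n) grows slower than O(n⁴), g(n) is dominated.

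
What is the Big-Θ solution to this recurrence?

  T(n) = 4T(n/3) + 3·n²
Θ(n²)

Master Theorem: a = 4, b = 3, f(n) = 3·n².
Compute the critical exponent d = log₃(4) = 1.262.
Compare f(n) = Θ(n²) against n^d:
  k = 2 > d = 1.262, so f(n) = Ω(n^(d+ε)) — Case 3.
  Regularity: a·(n/b)^2/n^2 = a/b^2 = 4/9 < 1 ✓.
  The top-level work dominates: T(n) = Θ(f(n)) = Θ(n²).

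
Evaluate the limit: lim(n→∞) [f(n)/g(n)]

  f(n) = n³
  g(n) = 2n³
1/2

Since n³ and 2n³ have the same growth rate (O(n³)),
the ratio converges to a constant: 1/2.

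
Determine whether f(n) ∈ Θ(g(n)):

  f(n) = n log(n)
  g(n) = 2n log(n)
True

f(n) = n log(n) and g(n) = 2n log(n) are both O(n log n).
Since they have the same asymptotic growth rate, f(n) = Θ(g(n)) is true.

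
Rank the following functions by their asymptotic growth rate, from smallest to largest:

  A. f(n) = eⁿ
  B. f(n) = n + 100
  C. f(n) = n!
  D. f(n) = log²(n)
D < B < A < C

Comparing growth rates:
D = log²(n) is O(log² n)
B = n + 100 is O(n)
A = eⁿ is O(eⁿ)
C = n! is O(n!)

Therefore, the order from slowest to fastest is: D < B < A < C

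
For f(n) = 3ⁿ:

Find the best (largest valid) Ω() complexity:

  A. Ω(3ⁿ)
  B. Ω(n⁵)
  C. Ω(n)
A

f(n) = 3ⁿ is Ω(3ⁿ).
All listed options are valid Big-Ω bounds (lower bounds),
but Ω(3ⁿ) is the tightest (largest valid bound).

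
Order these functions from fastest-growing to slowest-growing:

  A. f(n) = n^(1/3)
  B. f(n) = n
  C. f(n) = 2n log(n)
C > B > A

Comparing growth rates:
C = 2n log(n) is O(n log n)
B = n is O(n)
A = n^(1/3) is O(n^(1/3))

Therefore, the order from fastest to slowest is: C > B > A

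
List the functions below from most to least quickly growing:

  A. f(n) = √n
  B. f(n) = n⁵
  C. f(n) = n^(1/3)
B > A > C

Comparing growth rates:
B = n⁵ is O(n⁵)
A = √n is O(√n)
C = n^(1/3) is O(n^(1/3))

Therefore, the order from fastest to slowest is: B > A > C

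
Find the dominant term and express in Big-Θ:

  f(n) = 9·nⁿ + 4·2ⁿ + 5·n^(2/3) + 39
Θ(nⁿ)

Order the terms by growth rate: 39 ≺ 5·n^(2/3) ≺ 4·2ⁿ ≺ 9·nⁿ.
The fastest-growing term 9·nⁿ dominates as n → ∞; dropping its constant factor gives Θ(nⁿ).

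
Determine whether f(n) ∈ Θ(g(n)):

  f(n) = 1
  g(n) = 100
True

f(n) = 1 and g(n) = 100 are both O(1).
Since they have the same asymptotic growth rate, f(n) = Θ(g(n)) is true.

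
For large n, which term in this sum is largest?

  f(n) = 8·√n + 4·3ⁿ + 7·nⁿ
7·nⁿ

Looking at each term:
  - 8·√n is O(√n)
  - 4·3ⁿ is O(3ⁿ)
  - 7·nⁿ is O(nⁿ)

The term 7·nⁿ (O(nⁿ)) grows fastest and dominates all others.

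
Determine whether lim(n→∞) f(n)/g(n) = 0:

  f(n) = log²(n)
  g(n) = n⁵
True

f(n) = log²(n) is O(log² n), and g(n) = n⁵ is O(n⁵).
Since O(log² n) grows strictly slower than O(n⁵), f(n) = o(g(n)) is true.
This means lim(n→∞) f(n)/g(n) = 0.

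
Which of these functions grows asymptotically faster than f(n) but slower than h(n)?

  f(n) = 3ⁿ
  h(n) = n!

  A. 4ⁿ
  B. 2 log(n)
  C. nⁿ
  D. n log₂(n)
A

We need g(n) with 3ⁿ = o(g(n)) and g(n) = o(n!), i.e. O(3ⁿ) ≺ g ≺ O(n!).
Check each option:
  A. 4ⁿ — O(4ⁿ) is strictly between O(3ⁿ) and O(n!) ✓
  B. 2 log(n) — O(log n) does not grow strictly faster than f(n)
  C. nⁿ — O(nⁿ) does not grow strictly slower than h(n)
  D. n log₂(n) — O(n log n) does not grow strictly faster than f(n)

Only option A (4ⁿ) lies strictly between.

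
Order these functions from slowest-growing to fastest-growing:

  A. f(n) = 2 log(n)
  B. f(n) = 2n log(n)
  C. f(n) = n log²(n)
A < B < C

Comparing growth rates:
A = 2 log(n) is O(log n)
B = 2n log(n) is O(n log n)
C = n log²(n) is O(n log² n)

Therefore, the order from slowest to fastest is: A < B < C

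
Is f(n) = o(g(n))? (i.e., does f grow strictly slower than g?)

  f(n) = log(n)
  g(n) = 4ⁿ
True

f(n) = log(n) is O(log n), and g(n) = 4ⁿ is O(4ⁿ).
Since O(log n) grows strictly slower than O(4ⁿ), f(n) = o(g(n)) is true.
This means lim(n→∞) f(n)/g(n) = 0.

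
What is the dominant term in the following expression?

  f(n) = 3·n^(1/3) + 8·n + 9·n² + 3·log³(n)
9·n²

Looking at each term:
  - 3·n^(1/3) is O(n^(1/3))
  - 8·n is O(n)
  - 9·n² is O(n²)
  - 3·log³(n) is O(log³ n)

The term 9·n² (O(n²)) grows fastest and dominates all others.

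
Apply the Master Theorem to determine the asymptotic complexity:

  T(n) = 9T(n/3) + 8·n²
Θ(n² log n)

Master Theorem: a = 9, b = 3, f(n) = 8·n².
Compute the critical exponent d = log₃(9) = 2.
Compare f(n) = Θ(n²) against n^d:
  k = 2 = d, so f(n) = Θ(n^d) — Case 2.
  Work is balanced across levels: T(n) = Θ(n^d log n) = Θ(n² log n).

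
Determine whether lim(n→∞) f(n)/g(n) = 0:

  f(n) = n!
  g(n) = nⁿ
True

f(n) = n! is O(n!), and g(n) = nⁿ is O(nⁿ).
Since O(n!) grows strictly slower than O(nⁿ), f(n) = o(g(n)) is true.
This means lim(n→∞) f(n)/g(n) = 0.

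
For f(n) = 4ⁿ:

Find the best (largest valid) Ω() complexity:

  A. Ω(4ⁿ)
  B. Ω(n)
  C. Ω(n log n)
A

f(n) = 4ⁿ is Ω(4ⁿ).
All listed options are valid Big-Ω bounds (lower bounds),
but Ω(4ⁿ) is the tightest (largest valid bound).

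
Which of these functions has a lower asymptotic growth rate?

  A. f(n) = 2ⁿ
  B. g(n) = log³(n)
B

f(n) = 2ⁿ is O(2ⁿ), while g(n) = log³(n) is O(log³ n).
Since O(log³ n) grows slower than O(2ⁿ), g(n) is dominated.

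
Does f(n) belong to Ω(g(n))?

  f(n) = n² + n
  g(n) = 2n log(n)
True

f(n) = n² + n is O(n²), and g(n) = 2n log(n) is O(n log n).
Since O(n²) grows at least as fast as O(n log n), f(n) = Ω(g(n)) is true.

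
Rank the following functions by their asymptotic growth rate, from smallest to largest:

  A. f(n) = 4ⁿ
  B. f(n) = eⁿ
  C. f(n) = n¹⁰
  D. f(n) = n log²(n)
D < C < B < A

Comparing growth rates:
D = n log²(n) is O(n log² n)
C = n¹⁰ is O(n¹⁰)
B = eⁿ is O(eⁿ)
A = 4ⁿ is O(4ⁿ)

Therefore, the order from slowest to fastest is: D < C < B < A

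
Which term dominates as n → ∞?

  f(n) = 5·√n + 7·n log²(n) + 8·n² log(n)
8·n² log(n)

Looking at each term:
  - 5·√n is O(√n)
  - 7·n log²(n) is O(n log² n)
  - 8·n² log(n) is O(n² log n)

The term 8·n² log(n) (O(n² log n)) grows fastest and dominates all others.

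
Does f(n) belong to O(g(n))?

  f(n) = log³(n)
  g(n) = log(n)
False

f(n) = log³(n) is O(log³ n), and g(n) = log(n) is O(log n).
Since O(log³ n) grows faster than O(log n), f(n) = O(g(n)) is false.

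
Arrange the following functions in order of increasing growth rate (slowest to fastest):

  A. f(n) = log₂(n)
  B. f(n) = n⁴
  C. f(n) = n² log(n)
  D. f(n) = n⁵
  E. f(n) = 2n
A < E < C < B < D

Comparing growth rates:
A = log₂(n) is O(log n)
E = 2n is O(n)
C = n² log(n) is O(n² log n)
B = n⁴ is O(n⁴)
D = n⁵ is O(n⁵)

Therefore, the order from slowest to fastest is: A < E < C < B < D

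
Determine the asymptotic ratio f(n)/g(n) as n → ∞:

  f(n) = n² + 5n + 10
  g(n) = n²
1

Since n² + 5n + 10 and n² have the same growth rate (O(n²)),
the ratio converges to a constant: 1.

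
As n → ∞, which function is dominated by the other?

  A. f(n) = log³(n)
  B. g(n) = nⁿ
A

f(n) = log³(n) is O(log³ n), while g(n) = nⁿ is O(nⁿ).
Since O(log³ n) grows slower than O(nⁿ), f(n) is dominated.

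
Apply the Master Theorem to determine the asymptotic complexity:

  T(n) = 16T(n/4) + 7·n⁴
Θ(n⁴)

Master Theorem: a = 16, b = 4, f(n) = 7·n⁴.
Compute the critical exponent d = log₄(16) = 2.
Compare f(n) = Θ(n⁴) against n^d:
  k = 4 > d = 2, so f(n) = Ω(n^(d+ε)) — Case 3.
  Regularity: a·(n/b)^4/n^4 = a/b^4 = 16/256 < 1 ✓.
  The top-level work dominates: T(n) = Θ(f(n)) = Θ(n⁴).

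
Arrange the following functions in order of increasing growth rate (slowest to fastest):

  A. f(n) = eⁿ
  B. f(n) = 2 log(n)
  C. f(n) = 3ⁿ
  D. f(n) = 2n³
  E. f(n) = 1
E < B < D < A < C

Comparing growth rates:
E = 1 is O(1)
B = 2 log(n) is O(log n)
D = 2n³ is O(n³)
A = eⁿ is O(eⁿ)
C = 3ⁿ is O(3ⁿ)

Therefore, the order from slowest to fastest is: E < B < D < A < C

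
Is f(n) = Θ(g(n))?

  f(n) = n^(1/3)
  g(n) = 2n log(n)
False

f(n) = n^(1/3) is O(n^(1/3)), and g(n) = 2n log(n) is O(n log n).
Since they have different growth rates, f(n) = Θ(g(n)) is false.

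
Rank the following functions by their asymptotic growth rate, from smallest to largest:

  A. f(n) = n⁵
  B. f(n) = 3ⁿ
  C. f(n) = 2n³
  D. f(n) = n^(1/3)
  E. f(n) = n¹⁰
D < C < A < E < B

Comparing growth rates:
D = n^(1/3) is O(n^(1/3))
C = 2n³ is O(n³)
A = n⁵ is O(n⁵)
E = n¹⁰ is O(n¹⁰)
B = 3ⁿ is O(3ⁿ)

Therefore, the order from slowest to fastest is: D < C < A < E < B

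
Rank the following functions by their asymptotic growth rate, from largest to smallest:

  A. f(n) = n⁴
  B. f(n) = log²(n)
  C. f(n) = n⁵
C > A > B

Comparing growth rates:
C = n⁵ is O(n⁵)
A = n⁴ is O(n⁴)
B = log²(n) is O(log² n)

Therefore, the order from fastest to slowest is: C > A > B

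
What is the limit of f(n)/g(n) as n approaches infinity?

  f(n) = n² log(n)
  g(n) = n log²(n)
∞

Since n² log(n) (O(n² log n)) grows faster than n log²(n) (O(n log² n)),
the ratio f(n)/g(n) → ∞ as n → ∞.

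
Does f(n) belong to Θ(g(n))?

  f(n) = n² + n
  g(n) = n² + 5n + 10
True

f(n) = n² + n and g(n) = n² + 5n + 10 are both O(n²).
Since they have the same asymptotic growth rate, f(n) = Θ(g(n)) is true.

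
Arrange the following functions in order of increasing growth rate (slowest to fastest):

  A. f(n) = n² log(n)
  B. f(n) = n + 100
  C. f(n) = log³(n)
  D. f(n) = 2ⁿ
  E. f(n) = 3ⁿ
C < B < A < D < E

Comparing growth rates:
C = log³(n) is O(log³ n)
B = n + 100 is O(n)
A = n² log(n) is O(n² log n)
D = 2ⁿ is O(2ⁿ)
E = 3ⁿ is O(3ⁿ)

Therefore, the order from slowest to fastest is: C < B < A < D < E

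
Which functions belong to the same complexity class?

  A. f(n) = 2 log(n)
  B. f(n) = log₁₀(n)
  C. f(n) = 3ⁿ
A and B

Examining each function:
  A. 2 log(n) is O(log n)
  B. log₁₀(n) is O(log n)
  C. 3ⁿ is O(3ⁿ)

Functions A and B both have the same complexity class.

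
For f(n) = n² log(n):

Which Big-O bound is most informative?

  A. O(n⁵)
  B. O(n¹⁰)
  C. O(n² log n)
C

f(n) = n² log(n) is O(n² log n).
All listed options are valid Big-O bounds (upper bounds),
but O(n² log n) is the tightest (smallest valid bound).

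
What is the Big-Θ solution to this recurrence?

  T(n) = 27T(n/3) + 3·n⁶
Θ(n⁶)

Master Theorem: a = 27, b = 3, f(n) = 3·n⁶.
Compute the critical exponent d = log₃(27) = 3.
Compare f(n) = Θ(n⁶) against n^d:
  k = 6 > d = 3, so f(n) = Ω(n^(d+ε)) — Case 3.
  Regularity: a·(n/b)^6/n^6 = a/b^6 = 27/729 < 1 ✓.
  The top-level work dominates: T(n) = Θ(f(n)) = Θ(n⁶).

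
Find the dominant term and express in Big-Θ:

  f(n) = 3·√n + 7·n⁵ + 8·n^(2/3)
Θ(n⁵)

Order the terms by growth rate: 3·√n ≺ 8·n^(2/3) ≺ 7·n⁵.
The fastest-growing term 7·n⁵ dominates as n → ∞; dropping its constant factor gives Θ(n⁵).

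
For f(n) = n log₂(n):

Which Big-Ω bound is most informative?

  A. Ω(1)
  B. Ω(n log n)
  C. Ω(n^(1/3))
B

f(n) = n log₂(n) is Ω(n log n).
All listed options are valid Big-Ω bounds (lower bounds),
but Ω(n log n) is the tightest (largest valid bound).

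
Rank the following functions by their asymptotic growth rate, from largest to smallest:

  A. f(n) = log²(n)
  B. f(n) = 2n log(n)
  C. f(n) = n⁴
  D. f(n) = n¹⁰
D > C > B > A

Comparing growth rates:
D = n¹⁰ is O(n¹⁰)
C = n⁴ is O(n⁴)
B = 2n log(n) is O(n log n)
A = log²(n) is O(log² n)

Therefore, the order from fastest to slowest is: D > C > B > A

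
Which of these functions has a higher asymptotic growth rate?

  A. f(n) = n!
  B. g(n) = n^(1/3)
A

f(n) = n! is O(n!), while g(n) = n^(1/3) is O(n^(1/3)).
Since O(n!) grows faster than O(n^(1/3)), f(n) dominates.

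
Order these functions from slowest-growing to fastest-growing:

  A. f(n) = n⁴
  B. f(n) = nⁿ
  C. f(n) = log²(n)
C < A < B

Comparing growth rates:
C = log²(n) is O(log² n)
A = n⁴ is O(n⁴)
B = nⁿ is O(nⁿ)

Therefore, the order from slowest to fastest is: C < A < B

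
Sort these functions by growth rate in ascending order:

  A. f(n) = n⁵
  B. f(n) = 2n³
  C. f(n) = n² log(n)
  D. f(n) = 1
D < C < B < A

Comparing growth rates:
D = 1 is O(1)
C = n² log(n) is O(n² log n)
B = 2n³ is O(n³)
A = n⁵ is O(n⁵)

Therefore, the order from slowest to fastest is: D < C < B < A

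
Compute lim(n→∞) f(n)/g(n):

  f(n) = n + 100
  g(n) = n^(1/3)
∞

Since n + 100 (O(n)) grows faster than n^(1/3) (O(n^(1/3))),
the ratio f(n)/g(n) → ∞ as n → ∞.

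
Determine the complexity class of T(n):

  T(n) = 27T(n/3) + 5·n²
Θ(n³)

Master Theorem: a = 27, b = 3, f(n) = 5·n².
Compute the critical exponent d = log₃(27) = 3.
Compare f(n) = Θ(n²) against n^d:
  k = 2 < d = 3, so f(n) = O(n^(d-ε)) — Case 1.
  The recursion cost dominates: T(n) = Θ(n^d) = Θ(n³).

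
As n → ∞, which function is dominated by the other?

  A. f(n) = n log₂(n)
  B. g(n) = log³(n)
B

f(n) = n log₂(n) is O(n log n), while g(n) = log³(n) is O(log³ n).
Since O(log³ n) grows slower than O(n log n), g(n) is dominated.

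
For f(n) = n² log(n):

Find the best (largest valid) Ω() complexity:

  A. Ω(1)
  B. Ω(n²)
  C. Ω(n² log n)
C

f(n) = n² log(n) is Ω(n² log n).
All listed options are valid Big-Ω bounds (lower bounds),
but Ω(n² log n) is the tightest (largest valid bound).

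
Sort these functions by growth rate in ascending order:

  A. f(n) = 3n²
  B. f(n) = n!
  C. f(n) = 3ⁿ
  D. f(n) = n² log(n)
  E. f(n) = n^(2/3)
E < A < D < C < B

Comparing growth rates:
E = n^(2/3) is O(n^(2/3))
A = 3n² is O(n²)
D = n² log(n) is O(n² log n)
C = 3ⁿ is O(3ⁿ)
B = n! is O(n!)

Therefore, the order from slowest to fastest is: E < A < D < C < B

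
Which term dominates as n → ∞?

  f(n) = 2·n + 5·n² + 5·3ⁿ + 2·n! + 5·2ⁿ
2·n!

Looking at each term:
  - 2·n is O(n)
  - 5·n² is O(n²)
  - 5·3ⁿ is O(3ⁿ)
  - 2·n! is O(n!)
  - 5·2ⁿ is O(2ⁿ)

The term 2·n! (O(n!)) grows fastest and dominates all others.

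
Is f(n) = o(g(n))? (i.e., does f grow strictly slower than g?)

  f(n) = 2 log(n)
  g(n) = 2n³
True

f(n) = 2 log(n) is O(log n), and g(n) = 2n³ is O(n³).
Since O(log n) grows strictly slower than O(n³), f(n) = o(g(n)) is true.
This means lim(n→∞) f(n)/g(n) = 0.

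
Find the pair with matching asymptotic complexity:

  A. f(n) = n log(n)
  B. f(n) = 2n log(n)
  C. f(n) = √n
A and B

Examining each function:
  A. n log(n) is O(n log n)
  B. 2n log(n) is O(n log n)
  C. √n is O(√n)

Functions A and B both have the same complexity class.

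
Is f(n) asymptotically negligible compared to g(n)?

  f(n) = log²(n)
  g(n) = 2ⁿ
True

f(n) = log²(n) is O(log² n), and g(n) = 2ⁿ is O(2ⁿ).
Since O(log² n) grows strictly slower than O(2ⁿ), f(n) = o(g(n)) is true.
This means lim(n→∞) f(n)/g(n) = 0.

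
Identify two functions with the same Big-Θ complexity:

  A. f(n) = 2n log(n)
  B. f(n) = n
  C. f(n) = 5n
B and C

Examining each function:
  A. 2n log(n) is O(n log n)
  B. n is O(n)
  C. 5n is O(n)

Functions B and C both have the same complexity class.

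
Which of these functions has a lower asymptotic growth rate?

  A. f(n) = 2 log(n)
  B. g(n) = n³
A

f(n) = 2 log(n) is O(log n), while g(n) = n³ is O(n³).
Since O(log n) grows slower than O(n³), f(n) is dominated.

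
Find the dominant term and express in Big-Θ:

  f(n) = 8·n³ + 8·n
Θ(n³)

Order the terms by growth rate: 8·n ≺ 8·n³.
The fastest-growing term 8·n³ dominates as n → ∞; dropping its constant factor gives Θ(n³).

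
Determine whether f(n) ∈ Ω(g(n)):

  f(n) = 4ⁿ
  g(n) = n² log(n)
True

f(n) = 4ⁿ is O(4ⁿ), and g(n) = n² log(n) is O(n² log n).
Since O(4ⁿ) grows at least as fast as O(n² log n), f(n) = Ω(g(n)) is true.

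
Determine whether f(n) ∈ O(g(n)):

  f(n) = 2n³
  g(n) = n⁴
True

f(n) = 2n³ is O(n³), and g(n) = n⁴ is O(n⁴).
Since O(n³) ⊆ O(n⁴) (f grows no faster than g), f(n) = O(g(n)) is true.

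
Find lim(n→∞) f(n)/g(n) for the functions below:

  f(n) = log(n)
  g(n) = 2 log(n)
1/2

Since log(n) and 2 log(n) have the same growth rate (O(log n)),
the ratio converges to a constant: 1/2.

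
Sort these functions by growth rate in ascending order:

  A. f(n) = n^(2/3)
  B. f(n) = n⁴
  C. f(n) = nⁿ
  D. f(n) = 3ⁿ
A < B < D < C

Comparing growth rates:
A = n^(2/3) is O(n^(2/3))
B = n⁴ is O(n⁴)
D = 3ⁿ is O(3ⁿ)
C = nⁿ is O(nⁿ)

Therefore, the order from slowest to fastest is: A < B < D < C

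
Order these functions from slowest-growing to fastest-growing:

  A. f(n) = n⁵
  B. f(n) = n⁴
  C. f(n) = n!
B < A < C

Comparing growth rates:
B = n⁴ is O(n⁴)
A = n⁵ is O(n⁵)
C = n! is O(n!)

Therefore, the order from slowest to fastest is: B < A < C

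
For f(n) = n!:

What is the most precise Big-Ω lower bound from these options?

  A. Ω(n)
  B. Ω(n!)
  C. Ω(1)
B

f(n) = n! is Ω(n!).
All listed options are valid Big-Ω bounds (lower bounds),
but Ω(n!) is the tightest (largest valid bound).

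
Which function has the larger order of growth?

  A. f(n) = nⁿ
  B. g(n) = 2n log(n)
A

f(n) = nⁿ is O(nⁿ), while g(n) = 2n log(n) is O(n log n).
Since O(nⁿ) grows faster than O(n log n), f(n) dominates.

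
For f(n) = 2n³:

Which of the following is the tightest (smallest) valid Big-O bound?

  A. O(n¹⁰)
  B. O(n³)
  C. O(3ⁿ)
B

f(n) = 2n³ is O(n³).
All listed options are valid Big-O bounds (upper bounds),
but O(n³) is the tightest (smallest valid bound).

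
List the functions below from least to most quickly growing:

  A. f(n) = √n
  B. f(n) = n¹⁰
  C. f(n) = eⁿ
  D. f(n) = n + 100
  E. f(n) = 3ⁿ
A < D < B < C < E

Comparing growth rates:
A = √n is O(√n)
D = n + 100 is O(n)
B = n¹⁰ is O(n¹⁰)
C = eⁿ is O(eⁿ)
E = 3ⁿ is O(3ⁿ)

Therefore, the order from slowest to fastest is: A < D < B < C < E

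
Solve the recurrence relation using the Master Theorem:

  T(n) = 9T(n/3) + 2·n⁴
Θ(n⁴)

Master Theorem: a = 9, b = 3, f(n) = 2·n⁴.
Compute the critical exponent d = log₃(9) = 2.
Compare f(n) = Θ(n⁴) against n^d:
  k = 4 > d = 2, so f(n) = Ω(n^(d+ε)) — Case 3.
  Regularity: a·(n/b)^4/n^4 = a/b^4 = 9/81 < 1 ✓.
  The top-level work dominates: T(n) = Θ(f(n)) = Θ(n⁴).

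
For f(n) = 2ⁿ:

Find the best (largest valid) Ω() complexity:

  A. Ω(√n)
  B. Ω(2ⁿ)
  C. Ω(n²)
B

f(n) = 2ⁿ is Ω(2ⁿ).
All listed options are valid Big-Ω bounds (lower bounds),
but Ω(2ⁿ) is the tightest (largest valid bound).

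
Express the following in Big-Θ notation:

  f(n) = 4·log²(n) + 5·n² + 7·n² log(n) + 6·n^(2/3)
Θ(n² log n)

Order the terms by growth rate: 4·log²(n) ≺ 6·n^(2/3) ≺ 5·n² ≺ 7·n² log(n).
The fastest-growing term 7·n² log(n) dominates as n → ∞; dropping its constant factor gives Θ(n² log n).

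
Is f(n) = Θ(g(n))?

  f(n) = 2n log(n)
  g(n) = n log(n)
True

f(n) = 2n log(n) and g(n) = n log(n) are both O(n log n).
Since they have the same asymptotic growth rate, f(n) = Θ(g(n)) is true.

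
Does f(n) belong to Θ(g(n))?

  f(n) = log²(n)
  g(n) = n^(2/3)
False

f(n) = log²(n) is O(log² n), and g(n) = n^(2/3) is O(n^(2/3)).
Since they have different growth rates, f(n) = Θ(g(n)) is false.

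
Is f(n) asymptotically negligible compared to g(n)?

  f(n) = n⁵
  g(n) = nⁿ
True

f(n) = n⁵ is O(n⁵), and g(n) = nⁿ is O(nⁿ).
Since O(n⁵) grows strictly slower than O(nⁿ), f(n) = o(g(n)) is true.
This means lim(n→∞) f(n)/g(n) = 0.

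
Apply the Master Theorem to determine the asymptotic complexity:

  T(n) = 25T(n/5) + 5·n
Θ(n²)

Master Theorem: a = 25, b = 5, f(n) = 5·n.
Compute the critical exponent d = log₅(25) = 2.
Compare f(n) = Θ(n) against n^d:
  k = 1 < d = 2, so f(n) = O(n^(d-ε)) — Case 1.
  The recursion cost dominates: T(n) = Θ(n^d) = Θ(n²).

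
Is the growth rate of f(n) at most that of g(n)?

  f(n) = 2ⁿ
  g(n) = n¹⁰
False

f(n) = 2ⁿ is O(2ⁿ), and g(n) = n¹⁰ is O(n¹⁰).
Since O(2ⁿ) grows faster than O(n¹⁰), f(n) = O(g(n)) is false.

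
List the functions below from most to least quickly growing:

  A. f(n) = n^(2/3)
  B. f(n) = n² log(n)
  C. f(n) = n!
C > B > A

Comparing growth rates:
C = n! is O(n!)
B = n² log(n) is O(n² log n)
A = n^(2/3) is O(n^(2/3))

Therefore, the order from fastest to slowest is: C > B > A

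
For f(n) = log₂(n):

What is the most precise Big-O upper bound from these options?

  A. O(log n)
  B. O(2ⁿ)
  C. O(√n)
A

f(n) = log₂(n) is O(log n).
All listed options are valid Big-O bounds (upper bounds),
but O(log n) is the tightest (smallest valid bound).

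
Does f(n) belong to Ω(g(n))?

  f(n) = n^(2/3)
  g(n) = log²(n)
True

f(n) = n^(2/3) is O(n^(2/3)), and g(n) = log²(n) is O(log² n).
Since O(n^(2/3)) grows at least as fast as O(log² n), f(n) = Ω(g(n)) is true.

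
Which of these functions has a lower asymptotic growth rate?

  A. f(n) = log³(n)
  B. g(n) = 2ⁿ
A

f(n) = log³(n) is O(log³ n), while g(n) = 2ⁿ is O(2ⁿ).
Since O(log³ n) grows slower than O(2ⁿ), f(n) is dominated.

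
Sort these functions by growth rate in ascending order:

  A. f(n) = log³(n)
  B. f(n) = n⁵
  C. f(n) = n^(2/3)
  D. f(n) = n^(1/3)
A < D < C < B

Comparing growth rates:
A = log³(n) is O(log³ n)
D = n^(1/3) is O(n^(1/3))
C = n^(2/3) is O(n^(2/3))
B = n⁵ is O(n⁵)

Therefore, the order from slowest to fastest is: A < D < C < B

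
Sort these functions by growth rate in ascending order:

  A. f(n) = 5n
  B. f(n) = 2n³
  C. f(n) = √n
C < A < B

Comparing growth rates:
C = √n is O(√n)
A = 5n is O(n)
B = 2n³ is O(n³)

Therefore, the order from slowest to fastest is: C < A < B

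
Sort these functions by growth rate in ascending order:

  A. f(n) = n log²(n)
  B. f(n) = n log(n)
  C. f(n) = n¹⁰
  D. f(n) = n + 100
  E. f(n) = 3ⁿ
D < B < A < C < E

Comparing growth rates:
D = n + 100 is O(n)
B = n log(n) is O(n log n)
A = n log²(n) is O(n log² n)
C = n¹⁰ is O(n¹⁰)
E = 3ⁿ is O(3ⁿ)

Therefore, the order from slowest to fastest is: D < B < A < C < E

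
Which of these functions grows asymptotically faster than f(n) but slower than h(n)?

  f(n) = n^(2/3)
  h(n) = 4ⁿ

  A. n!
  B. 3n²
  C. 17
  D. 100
B

We need g(n) with n^(2/3) = o(g(n)) and g(n) = o(4ⁿ), i.e. O(n^(2/3)) ≺ g ≺ O(4ⁿ).
Check each option:
  A. n! — O(n!) does not grow strictly slower than h(n)
  B. 3n² — O(n²) is strictly between O(n^(2/3)) and O(4ⁿ) ✓
  C. 17 — O(1) does not grow strictly faster than f(n)
  D. 100 — O(1) does not grow strictly faster than f(n)

Only option B (3n²) lies strictly between.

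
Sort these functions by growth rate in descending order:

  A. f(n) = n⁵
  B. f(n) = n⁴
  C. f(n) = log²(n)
A > B > C

Comparing growth rates:
A = n⁵ is O(n⁵)
B = n⁴ is O(n⁴)
C = log²(n) is O(log² n)

Therefore, the order from fastest to slowest is: A > B > C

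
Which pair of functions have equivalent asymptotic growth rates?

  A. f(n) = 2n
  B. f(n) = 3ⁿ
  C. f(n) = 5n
A and C

Examining each function:
  A. 2n is O(n)
  B. 3ⁿ is O(3ⁿ)
  C. 5n is O(n)

Functions A and C both have the same complexity class.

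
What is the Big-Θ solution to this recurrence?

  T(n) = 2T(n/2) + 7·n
Θ(n log n)

Master Theorem: a = 2, b = 2, f(n) = 7·n.
Compute the critical exponent d = log₂(2) = 1.
Compare f(n) = Θ(n) against n^d:
  k = 1 = d, so f(n) = Θ(n^d) — Case 2.
  Work is balanced across levels: T(n) = Θ(n^d log n) = Θ(n log n).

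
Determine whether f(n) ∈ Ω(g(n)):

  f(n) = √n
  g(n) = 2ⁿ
False

f(n) = √n is O(√n), and g(n) = 2ⁿ is O(2ⁿ).
Since O(√n) grows slower than O(2ⁿ), f(n) = Ω(g(n)) is false.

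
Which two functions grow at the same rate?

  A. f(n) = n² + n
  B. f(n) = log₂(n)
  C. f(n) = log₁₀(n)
B and C

Examining each function:
  A. n² + n is O(n²)
  B. log₂(n) is O(log n)
  C. log₁₀(n) is O(log n)

Functions B and C both have the same complexity class.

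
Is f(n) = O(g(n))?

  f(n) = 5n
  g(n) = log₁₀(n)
False

f(n) = 5n is O(n), and g(n) = log₁₀(n) is O(log n).
Since O(n) grows faster than O(log n), f(n) = O(g(n)) is false.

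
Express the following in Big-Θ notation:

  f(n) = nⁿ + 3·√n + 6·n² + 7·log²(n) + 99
Θ(nⁿ)

Order the terms by growth rate: 99 ≺ 7·log²(n) ≺ 3·√n ≺ 6·n² ≺ nⁿ.
The fastest-growing term nⁿ dominates as n → ∞; dropping its constant factor gives Θ(nⁿ).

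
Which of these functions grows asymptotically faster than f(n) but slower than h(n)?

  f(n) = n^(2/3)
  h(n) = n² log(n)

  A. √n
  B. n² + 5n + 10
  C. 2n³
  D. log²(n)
B

We need g(n) with n^(2/3) = o(g(n)) and g(n) = o(n² log(n)), i.e. O(n^(2/3)) ≺ g ≺ O(n² log n).
Check each option:
  A. √n — O(√n) does not grow strictly faster than f(n)
  B. n² + 5n + 10 — O(n²) is strictly between O(n^(2/3)) and O(n² log n) ✓
  C. 2n³ — O(n³) does not grow strictly slower than h(n)
  D. log²(n) — O(log² n) does not grow strictly faster than f(n)

Only option B (n² + 5n + 10) lies strictly between.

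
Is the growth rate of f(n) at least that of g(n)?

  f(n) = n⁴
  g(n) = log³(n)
True

f(n) = n⁴ is O(n⁴), and g(n) = log³(n) is O(log³ n).
Since O(n⁴) grows at least as fast as O(log³ n), f(n) = Ω(g(n)) is true.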